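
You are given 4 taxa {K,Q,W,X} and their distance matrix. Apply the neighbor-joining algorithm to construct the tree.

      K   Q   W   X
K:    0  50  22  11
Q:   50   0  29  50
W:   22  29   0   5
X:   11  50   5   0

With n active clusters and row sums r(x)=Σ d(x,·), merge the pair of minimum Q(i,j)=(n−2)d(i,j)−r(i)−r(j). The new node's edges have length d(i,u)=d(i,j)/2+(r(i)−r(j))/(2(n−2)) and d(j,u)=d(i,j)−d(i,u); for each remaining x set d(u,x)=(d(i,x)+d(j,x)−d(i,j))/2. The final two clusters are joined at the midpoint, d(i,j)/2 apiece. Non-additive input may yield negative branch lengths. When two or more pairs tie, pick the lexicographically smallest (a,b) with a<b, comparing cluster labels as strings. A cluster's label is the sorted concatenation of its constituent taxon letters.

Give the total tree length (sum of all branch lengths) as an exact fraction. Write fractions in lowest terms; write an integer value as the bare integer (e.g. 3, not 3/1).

1. join K+X (d=11, Q=-127) ⇒ KX; edges |K|=39/4, |X|=5/4
  updated: d(KX,Q)=89/2, d(KX,W)=8
2. join KX+Q (d=89/2, Q=-163/2) ⇒ KQX; edges |KX|=47/4, |Q|=131/4
  updated: d(KQX,W)=-15/4
3. join KQX+W (d=-15/4) ⇒ KQWX; edges |KQX|=-15/8, |W|=-15/8
final tree: (((K:39/4,X:5/4):47/4,Q:131/4):-15/8,W:-15/8)
total length: 207/4

207/4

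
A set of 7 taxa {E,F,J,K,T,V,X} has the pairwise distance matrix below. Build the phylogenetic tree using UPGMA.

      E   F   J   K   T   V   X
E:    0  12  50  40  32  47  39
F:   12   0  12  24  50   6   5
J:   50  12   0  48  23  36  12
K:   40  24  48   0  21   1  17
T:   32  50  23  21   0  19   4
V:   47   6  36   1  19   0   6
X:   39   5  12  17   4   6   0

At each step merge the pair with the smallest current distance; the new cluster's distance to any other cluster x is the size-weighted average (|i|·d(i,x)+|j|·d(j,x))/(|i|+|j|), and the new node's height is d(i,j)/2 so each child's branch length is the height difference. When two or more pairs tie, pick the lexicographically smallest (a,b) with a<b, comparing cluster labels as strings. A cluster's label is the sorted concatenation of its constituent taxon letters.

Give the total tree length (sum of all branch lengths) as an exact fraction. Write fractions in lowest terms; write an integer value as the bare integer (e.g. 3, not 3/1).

247/4

iteration 1: select K,V (d=1); attach at lengths (1/2, 1/2); label the merged cluster KV
  updated: d(E,KV)=87/2, d(F,KV)=15, d(J,KV)=42, d(KV,T)=20, d(KV,X)=23/2
iteration 2: select T,X (d=4); attach at lengths (2, 2); label the merged cluster TX
  updated: d(E,TX)=71/2, d(F,TX)=55/2, d(J,TX)=35/2, d(KV,TX)=63/4
iteration 3: select E,F (d=12); attach at lengths (6, 6); label the merged cluster EF
  updated: d(EF,J)=31, d(EF,KV)=117/4, d(EF,TX)=63/2
iteration 4: select KV,TX (d=63/4); attach at lengths (59/8, 47/8); label the merged cluster KTVX
  updated: d(EF,KTVX)=243/8, d(J,KTVX)=119/4
iteration 5: select J,KTVX (d=119/4); attach at lengths (119/8, 7); label the merged cluster JKTVX
  updated: d(EF,JKTVX)=61/2
iteration 6: select EF,JKTVX (d=61/2); attach at lengths (37/4, 3/8); label the merged cluster EFJKTVX
final tree: ((E:6,F:6):37/4,(J:119/8,((K:1/2,V:1/2):59/8,(T:2,X:2):47/8):7):3/8)
total length: 247/4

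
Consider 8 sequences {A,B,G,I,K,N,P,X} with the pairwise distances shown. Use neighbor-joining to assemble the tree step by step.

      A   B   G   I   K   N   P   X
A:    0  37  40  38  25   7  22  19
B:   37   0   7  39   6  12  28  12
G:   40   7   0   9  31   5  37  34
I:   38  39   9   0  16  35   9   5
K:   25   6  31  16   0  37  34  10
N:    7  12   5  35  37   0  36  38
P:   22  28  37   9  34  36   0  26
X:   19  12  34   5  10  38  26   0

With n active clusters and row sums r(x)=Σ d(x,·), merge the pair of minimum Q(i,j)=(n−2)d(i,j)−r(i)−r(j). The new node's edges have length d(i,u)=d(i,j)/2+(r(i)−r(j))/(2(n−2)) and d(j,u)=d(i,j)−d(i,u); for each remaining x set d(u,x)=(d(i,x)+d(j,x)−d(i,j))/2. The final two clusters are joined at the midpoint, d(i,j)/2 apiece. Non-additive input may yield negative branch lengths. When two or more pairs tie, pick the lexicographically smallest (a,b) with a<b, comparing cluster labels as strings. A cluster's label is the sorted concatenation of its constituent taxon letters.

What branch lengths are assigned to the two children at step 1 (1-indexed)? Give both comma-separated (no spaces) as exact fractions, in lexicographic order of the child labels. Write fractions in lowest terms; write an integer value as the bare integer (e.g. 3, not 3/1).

5,2

iteration 1: select A,N (d=7, Q=-316); attach at lengths (5, 2); label the merged cluster AN
  updated: d(AN,B)=21, d(AN,G)=19, d(AN,I)=33, d(AN,K)=55/2, d(AN,P)=51/2, d(AN,X)=25
iteration 2: select I,P (d=9, Q=-451/2); attach at lengths (-7/20, 187/20); label the merged cluster IP
  updated: d(AN,IP)=99/4, d(B,IP)=29, d(G,IP)=37/2, d(IP,K)=41/2, d(IP,X)=11
iteration 3: select B,G (d=7, Q=-313/2); attach at lengths (-13/16, 125/16); label the merged cluster BG
  updated: d(AN,BG)=33/2, d(BG,IP)=81/4, d(BG,K)=15, d(BG,X)=39/2
iteration 4: select AN,BG (d=33/2, Q=-231/2); attach at lengths (12, 9/2); label the merged cluster ABGN
  updated: d(ABGN,IP)=57/4, d(ABGN,K)=13, d(ABGN,X)=14
iteration 5: select ABGN,K (d=13, Q=-235/4); attach at lengths (95/16, 113/16); label the merged cluster ABGKN
  updated: d(ABGKN,IP)=87/8, d(ABGKN,X)=11/2
iteration 6: select ABGKN,IP (d=87/8, Q=-219/8); attach at lengths (43/16, 131/16); label the merged cluster ABGIKNP
  updated: d(ABGIKNP,X)=45/16
iteration 7: select ABGIKNP,X (d=45/16); attach at lengths (45/32, 45/32); label the merged cluster ABGIKNPX
final tree: (((((A:5,N:2):12,(B:-13/16,G:125/16):9/2):95/16,K:113/16):43/16,(I:-7/20,P:187/20):131/16):45/32,X:45/32)
total length: 1059/16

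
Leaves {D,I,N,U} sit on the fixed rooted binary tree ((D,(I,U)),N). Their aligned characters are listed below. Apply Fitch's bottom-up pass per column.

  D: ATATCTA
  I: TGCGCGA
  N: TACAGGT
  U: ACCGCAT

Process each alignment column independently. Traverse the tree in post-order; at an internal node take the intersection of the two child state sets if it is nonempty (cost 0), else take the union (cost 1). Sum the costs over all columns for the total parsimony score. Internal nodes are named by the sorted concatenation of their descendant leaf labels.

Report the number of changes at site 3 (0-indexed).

2

[col 0] IU: children I:{T}, U:{A} ∪→ {A,T}; cost 1
[col 0] DIU: children D:{A}, IU:{A,T} ∩→ {A}; cost 0
[col 0] DINU: children DIU:{A}, N:{T} ∪→ {A,T}; cost 1
[col 1] IU: children I:{G}, U:{C} ∪→ {C,G}; cost 1
[col 1] DIU: children D:{T}, IU:{C,G} ∪→ {C,G,T}; cost 1
[col 1] DINU: children DIU:{C,G,T}, N:{A} ∪→ {A,C,G,T}; cost 1
[col 2] IU: children I:{C}, U:{C} ∩→ {C}; cost 0
[col 2] DIU: children D:{A}, IU:{C} ∪→ {A,C}; cost 1
[col 2] DINU: children DIU:{A,C}, N:{C} ∩→ {C}; cost 0
[col 3] IU: children I:{G}, U:{G} ∩→ {G}; cost 0
[col 3] DIU: children D:{T}, IU:{G} ∪→ {G,T}; cost 1
[col 3] DINU: children DIU:{G,T}, N:{A} ∪→ {A,G,T}; cost 1
[col 4] IU: children I:{C}, U:{C} ∩→ {C}; cost 0
[col 4] DIU: children D:{C}, IU:{C} ∩→ {C}; cost 0
[col 4] DINU: children DIU:{C}, N:{G} ∪→ {C,G}; cost 1
[col 5] IU: children I:{G}, U:{A} ∪→ {A,G}; cost 1
[col 5] DIU: children D:{T}, IU:{A,G} ∪→ {A,G,T}; cost 1
[col 5] DINU: children DIU:{A,G,T}, N:{G} ∩→ {G}; cost 0
[col 6] IU: children I:{A}, U:{T} ∪→ {A,T}; cost 1
[col 6] DIU: children D:{A}, IU:{A,T} ∩→ {A}; cost 0
[col 6] DINU: children DIU:{A}, N:{T} ∪→ {A,T}; cost 1
per-site changes: [2, 3, 1, 2, 1, 2, 2]; total = 13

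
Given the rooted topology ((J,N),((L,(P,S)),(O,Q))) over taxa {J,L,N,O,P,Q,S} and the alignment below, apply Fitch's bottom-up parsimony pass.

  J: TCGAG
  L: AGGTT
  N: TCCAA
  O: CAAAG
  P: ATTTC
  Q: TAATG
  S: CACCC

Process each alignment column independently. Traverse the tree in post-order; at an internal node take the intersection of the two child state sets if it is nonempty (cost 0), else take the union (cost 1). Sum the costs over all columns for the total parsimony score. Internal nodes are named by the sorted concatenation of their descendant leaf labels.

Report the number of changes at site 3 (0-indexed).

3

[col 0] JN: children J:{T}, N:{T} ∩→ {T}; cost 0
[col 0] PS: children P:{A}, S:{C} ∪→ {A,C}; cost 1
[col 0] LPS: children L:{A}, PS:{A,C} ∩→ {A}; cost 0
[col 0] OQ: children O:{C}, Q:{T} ∪→ {C,T}; cost 1
[col 0] LOPQS: children LPS:{A}, OQ:{C,T} ∪→ {A,C,T}; cost 1
[col 0] JLNOPQS: children JN:{T}, LOPQS:{A,C,T} ∩→ {T}; cost 0
[col 1] JN: children J:{C}, N:{C} ∩→ {C}; cost 0
[col 1] PS: children P:{T}, S:{A} ∪→ {A,T}; cost 1
[col 1] LPS: children L:{G}, PS:{A,T} ∪→ {A,G,T}; cost 1
[col 1] OQ: children O:{A}, Q:{A} ∩→ {A}; cost 0
[col 1] LOPQS: children LPS:{A,G,T}, OQ:{A} ∩→ {A}; cost 0
[col 1] JLNOPQS: children JN:{C}, LOPQS:{A} ∪→ {A,C}; cost 1
[col 2] JN: children J:{G}, N:{C} ∪→ {C,G}; cost 1
[col 2] PS: children P:{T}, S:{C} ∪→ {C,T}; cost 1
[col 2] LPS: children L:{G}, PS:{C,T} ∪→ {C,G,T}; cost 1
[col 2] OQ: children O:{A}, Q:{A} ∩→ {A}; cost 0
[col 2] LOPQS: children LPS:{C,G,T}, OQ:{A} ∪→ {A,C,G,T}; cost 1
[col 2] JLNOPQS: children JN:{C,G}, LOPQS:{A,C,G,T} ∩→ {C,G}; cost 0
[col 3] JN: children J:{A}, N:{A} ∩→ {A}; cost 0
[col 3] PS: children P:{T}, S:{C} ∪→ {C,T}; cost 1
[col 3] LPS: children L:{T}, PS:{C,T} ∩→ {T}; cost 0
[col 3] OQ: children O:{A}, Q:{T} ∪→ {A,T}; cost 1
[col 3] LOPQS: children LPS:{T}, OQ:{A,T} ∩→ {T}; cost 0
[col 3] JLNOPQS: children JN:{A}, LOPQS:{T} ∪→ {A,T}; cost 1
[col 4] JN: children J:{G}, N:{A} ∪→ {A,G}; cost 1
[col 4] PS: children P:{C}, S:{C} ∩→ {C}; cost 0
[col 4] LPS: children L:{T}, PS:{C} ∪→ {C,T}; cost 1
[col 4] OQ: children O:{G}, Q:{G} ∩→ {G}; cost 0
[col 4] LOPQS: children LPS:{C,T}, OQ:{G} ∪→ {C,G,T}; cost 1
[col 4] JLNOPQS: children JN:{A,G}, LOPQS:{C,G,T} ∩→ {G}; cost 0
per-site changes: [3, 3, 4, 3, 3]; total = 16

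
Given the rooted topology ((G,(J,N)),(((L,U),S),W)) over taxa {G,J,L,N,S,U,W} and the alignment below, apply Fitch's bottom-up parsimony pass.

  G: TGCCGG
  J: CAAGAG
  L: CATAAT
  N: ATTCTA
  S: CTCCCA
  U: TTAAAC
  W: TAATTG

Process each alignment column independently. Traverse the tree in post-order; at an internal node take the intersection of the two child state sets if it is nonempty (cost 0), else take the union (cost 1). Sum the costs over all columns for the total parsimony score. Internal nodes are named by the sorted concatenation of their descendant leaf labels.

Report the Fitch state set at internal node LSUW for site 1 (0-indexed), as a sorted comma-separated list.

site 0, node JN: J={C} ∪ N={A} → {A,C} (+1)
site 0, node GJN: G={T} ∪ JN={A,C} → {A,C,T} (+1)
site 0, node LU: L={C} ∪ U={T} → {C,T} (+1)
site 0, node LSU: LU={C,T} ∩ S={C} → {C} (+0)
site 0, node LSUW: LSU={C} ∪ W={T} → {C,T} (+1)
site 0, node GJLNSUW: GJN={A,C,T} ∩ LSUW={C,T} → {C,T} (+0)
site 1, node JN: J={A} ∪ N={T} → {A,T} (+1)
site 1, node GJN: G={G} ∪ JN={A,T} → {A,G,T} (+1)
site 1, node LU: L={A} ∪ U={T} → {A,T} (+1)
site 1, node LSU: LU={A,T} ∩ S={T} → {T} (+0)
site 1, node LSUW: LSU={T} ∪ W={A} → {A,T} (+1)
site 1, node GJLNSUW: GJN={A,G,T} ∩ LSUW={A,T} → {A,T} (+0)
site 2, node JN: J={A} ∪ N={T} → {A,T} (+1)
site 2, node GJN: G={C} ∪ JN={A,T} → {A,C,T} (+1)
site 2, node LU: L={T} ∪ U={A} → {A,T} (+1)
site 2, node LSU: LU={A,T} ∪ S={C} → {A,C,T} (+1)
site 2, node LSUW: LSU={A,C,T} ∩ W={A} → {A} (+0)
site 2, node GJLNSUW: GJN={A,C,T} ∩ LSUW={A} → {A} (+0)
site 3, node JN: J={G} ∪ N={C} → {C,G} (+1)
site 3, node GJN: G={C} ∩ JN={C,G} → {C} (+0)
site 3, node LU: L={A} ∩ U={A} → {A} (+0)
site 3, node LSU: LU={A} ∪ S={C} → {A,C} (+1)
site 3, node LSUW: LSU={A,C} ∪ W={T} → {A,C,T} (+1)
site 3, node GJLNSUW: GJN={C} ∩ LSUW={A,C,T} → {C} (+0)
site 4, node JN: J={A} ∪ N={T} → {A,T} (+1)
site 4, node GJN: G={G} ∪ JN={A,T} → {A,G,T} (+1)
site 4, node LU: L={A} ∩ U={A} → {A} (+0)
site 4, node LSU: LU={A} ∪ S={C} → {A,C} (+1)
site 4, node LSUW: LSU={A,C} ∪ W={T} → {A,C,T} (+1)
site 4, node GJLNSUW: GJN={A,G,T} ∩ LSUW={A,C,T} → {A,T} (+0)
site 5, node JN: J={G} ∪ N={A} → {A,G} (+1)
site 5, node GJN: G={G} ∩ JN={A,G} → {G} (+0)
site 5, node LU: L={T} ∪ U={C} → {C,T} (+1)
site 5, node LSU: LU={C,T} ∪ S={A} → {A,C,T} (+1)
site 5, node LSUW: LSU={A,C,T} ∪ W={G} → {A,C,G,T} (+1)
site 5, node GJLNSUW: GJN={G} ∩ LSUW={A,C,G,T} → {G} (+0)
per-site changes: [4, 4, 4, 3, 4, 4]; total = 23

A,T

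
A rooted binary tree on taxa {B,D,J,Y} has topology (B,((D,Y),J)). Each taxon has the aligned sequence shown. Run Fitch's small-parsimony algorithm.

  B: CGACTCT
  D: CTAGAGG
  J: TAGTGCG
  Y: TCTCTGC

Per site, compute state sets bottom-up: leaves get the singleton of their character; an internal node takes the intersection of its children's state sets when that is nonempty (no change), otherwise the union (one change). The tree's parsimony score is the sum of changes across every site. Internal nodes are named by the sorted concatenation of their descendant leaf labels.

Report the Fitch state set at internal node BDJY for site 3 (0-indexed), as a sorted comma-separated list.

C

[col 0] DY: children D:{C}, Y:{T} ∪→ {C,T}; cost 1
[col 0] DJY: children DY:{C,T}, J:{T} ∩→ {T}; cost 0
[col 0] BDJY: children B:{C}, DJY:{T} ∪→ {C,T}; cost 1
[col 1] DY: children D:{T}, Y:{C} ∪→ {C,T}; cost 1
[col 1] DJY: children DY:{C,T}, J:{A} ∪→ {A,C,T}; cost 1
[col 1] BDJY: children B:{G}, DJY:{A,C,T} ∪→ {A,C,G,T}; cost 1
[col 2] DY: children D:{A}, Y:{T} ∪→ {A,T}; cost 1
[col 2] DJY: children DY:{A,T}, J:{G} ∪→ {A,G,T}; cost 1
[col 2] BDJY: children B:{A}, DJY:{A,G,T} ∩→ {A}; cost 0
[col 3] DY: children D:{G}, Y:{C} ∪→ {C,G}; cost 1
[col 3] DJY: children DY:{C,G}, J:{T} ∪→ {C,G,T}; cost 1
[col 3] BDJY: children B:{C}, DJY:{C,G,T} ∩→ {C}; cost 0
[col 4] DY: children D:{A}, Y:{T} ∪→ {A,T}; cost 1
[col 4] DJY: children DY:{A,T}, J:{G} ∪→ {A,G,T}; cost 1
[col 4] BDJY: children B:{T}, DJY:{A,G,T} ∩→ {T}; cost 0
[col 5] DY: children D:{G}, Y:{G} ∩→ {G}; cost 0
[col 5] DJY: children DY:{G}, J:{C} ∪→ {C,G}; cost 1
[col 5] BDJY: children B:{C}, DJY:{C,G} ∩→ {C}; cost 0
[col 6] DY: children D:{G}, Y:{C} ∪→ {C,G}; cost 1
[col 6] DJY: children DY:{C,G}, J:{G} ∩→ {G}; cost 0
[col 6] BDJY: children B:{T}, DJY:{G} ∪→ {G,T}; cost 1
per-site changes: [2, 3, 2, 2, 2, 1, 2]; total = 14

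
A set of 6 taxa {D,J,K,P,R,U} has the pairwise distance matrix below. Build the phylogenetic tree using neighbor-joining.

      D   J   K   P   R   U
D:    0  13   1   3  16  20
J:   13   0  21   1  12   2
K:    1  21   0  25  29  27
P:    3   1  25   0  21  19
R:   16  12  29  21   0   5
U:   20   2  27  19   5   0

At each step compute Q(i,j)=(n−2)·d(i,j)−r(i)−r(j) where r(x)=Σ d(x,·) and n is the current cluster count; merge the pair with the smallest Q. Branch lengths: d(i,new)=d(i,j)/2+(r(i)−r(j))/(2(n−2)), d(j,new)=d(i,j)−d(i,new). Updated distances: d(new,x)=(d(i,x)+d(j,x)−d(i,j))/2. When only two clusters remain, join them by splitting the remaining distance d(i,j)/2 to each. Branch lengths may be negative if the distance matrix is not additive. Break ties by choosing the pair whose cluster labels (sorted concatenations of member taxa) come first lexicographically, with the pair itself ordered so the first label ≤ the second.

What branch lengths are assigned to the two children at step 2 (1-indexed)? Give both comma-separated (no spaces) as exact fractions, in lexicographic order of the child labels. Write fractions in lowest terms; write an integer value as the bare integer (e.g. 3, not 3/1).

iteration 1: select D,K (d=1, Q=-152); attach at lengths (-23/4, 27/4); label the merged cluster DK
  updated: d(DK,J)=33/2, d(DK,P)=27/2, d(DK,R)=22, d(DK,U)=23
iteration 2: select R,U (d=5, Q=-94); attach at lengths (13/3, 2/3); label the merged cluster RU
  updated: d(DK,RU)=20, d(J,RU)=9/2, d(P,RU)=35/2
iteration 3: select DK,P (d=27/2, Q=-55); attach at lengths (45/4, 9/4); label the merged cluster DKP
  updated: d(DKP,J)=2, d(DKP,RU)=12
iteration 4: select DKP,J (d=2, Q=-37/2); attach at lengths (19/4, -11/4); label the merged cluster DJKP
  updated: d(DJKP,RU)=29/4
iteration 5: select DJKP,RU (d=29/4); attach at lengths (29/8, 29/8); label the merged cluster DJKPRU
final tree: ((((D:-23/4,K:27/4):45/4,P:9/4):19/4,J:-11/4):29/8,(R:13/3,U:2/3):29/8)
total length: 115/4

13/3,2/3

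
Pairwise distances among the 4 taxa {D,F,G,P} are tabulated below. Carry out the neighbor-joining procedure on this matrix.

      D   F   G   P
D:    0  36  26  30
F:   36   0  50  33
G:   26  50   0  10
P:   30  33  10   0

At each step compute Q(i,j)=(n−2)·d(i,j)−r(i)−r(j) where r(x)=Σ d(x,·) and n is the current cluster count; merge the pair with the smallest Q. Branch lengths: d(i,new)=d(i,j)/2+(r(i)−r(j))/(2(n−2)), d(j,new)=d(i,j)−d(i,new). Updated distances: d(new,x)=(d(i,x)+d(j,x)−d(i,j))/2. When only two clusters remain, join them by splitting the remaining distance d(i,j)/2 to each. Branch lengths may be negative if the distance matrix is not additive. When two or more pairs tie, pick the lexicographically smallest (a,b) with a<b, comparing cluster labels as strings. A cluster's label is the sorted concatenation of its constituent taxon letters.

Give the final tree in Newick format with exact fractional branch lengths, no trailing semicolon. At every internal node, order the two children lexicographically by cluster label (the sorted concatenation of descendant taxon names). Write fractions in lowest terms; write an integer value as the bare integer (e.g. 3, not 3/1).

(((D:45/4,F:99/4):47/4,G:33/4):7/8,P:7/8)

step 1: merge (D,F) at d=36, Q=-139; branch lengths D→45/4, F→99/4; new cluster DF
  updated: d(DF,G)=20, d(DF,P)=27/2
step 2: merge (DF,G) at d=20, Q=-87/2; branch lengths DF→47/4, G→33/4; new cluster DFG
  updated: d(DFG,P)=7/4
step 3: merge (DFG,P) at d=7/4; branch lengths DFG→7/8, P→7/8; new cluster DFGP
final tree: (((D:45/4,F:99/4):47/4,G:33/4):7/8,P:7/8)
total length: 231/4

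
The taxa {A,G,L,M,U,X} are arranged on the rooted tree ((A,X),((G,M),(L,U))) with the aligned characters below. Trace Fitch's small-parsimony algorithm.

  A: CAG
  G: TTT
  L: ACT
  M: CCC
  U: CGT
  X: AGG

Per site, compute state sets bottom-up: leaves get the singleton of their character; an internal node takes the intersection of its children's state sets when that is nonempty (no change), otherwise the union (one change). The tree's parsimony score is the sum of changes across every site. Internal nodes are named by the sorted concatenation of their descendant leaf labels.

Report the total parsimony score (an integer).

AX@0: {C} ∪ {A} = {A,C} (union, +1)
GM@0: {T} ∪ {C} = {C,T} (union, +1)
LU@0: {A} ∪ {C} = {A,C} (union, +1)
GLMU@0: {C,T} ∩ {A,C} = {C} (intersection, +0)
AGLMUX@0: {A,C} ∩ {C} = {C} (intersection, +0)
AX@1: {A} ∪ {G} = {A,G} (union, +1)
GM@1: {T} ∪ {C} = {C,T} (union, +1)
LU@1: {C} ∪ {G} = {C,G} (union, +1)
GLMU@1: {C,T} ∩ {C,G} = {C} (intersection, +0)
AGLMUX@1: {A,G} ∪ {C} = {A,C,G} (union, +1)
AX@2: {G} ∩ {G} = {G} (intersection, +0)
GM@2: {T} ∪ {C} = {C,T} (union, +1)
LU@2: {T} ∩ {T} = {T} (intersection, +0)
GLMU@2: {C,T} ∩ {T} = {T} (intersection, +0)
AGLMUX@2: {G} ∪ {T} = {G,T} (union, +1)
per-site changes: [3, 4, 2]; total = 9

9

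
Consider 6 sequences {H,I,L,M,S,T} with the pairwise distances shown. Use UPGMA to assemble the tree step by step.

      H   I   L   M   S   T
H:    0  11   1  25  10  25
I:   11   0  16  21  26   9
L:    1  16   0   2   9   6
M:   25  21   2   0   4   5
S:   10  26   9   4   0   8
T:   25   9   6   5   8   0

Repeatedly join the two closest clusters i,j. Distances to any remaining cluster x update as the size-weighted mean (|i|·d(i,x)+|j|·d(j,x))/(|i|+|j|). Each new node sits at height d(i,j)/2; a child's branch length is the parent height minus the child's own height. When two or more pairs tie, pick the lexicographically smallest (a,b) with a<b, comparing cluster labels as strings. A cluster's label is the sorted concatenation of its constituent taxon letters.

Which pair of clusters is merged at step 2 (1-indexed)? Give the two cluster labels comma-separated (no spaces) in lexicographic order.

M,S

1. join H+L (d=1) ⇒ HL; edges |H|=1/2, |L|=1/2
  updated: d(HL,I)=27/2, d(HL,M)=27/2, d(HL,S)=19/2, d(HL,T)=31/2
2. join M+S (d=4) ⇒ MS; edges |M|=2, |S|=2
  updated: d(HL,MS)=23/2, d(I,MS)=47/2, d(MS,T)=13/2
3. join MS+T (d=13/2) ⇒ MST; edges |MS|=5/4, |T|=13/4
  updated: d(HL,MST)=77/6, d(I,MST)=56/3
4. join HL+MST (d=77/6) ⇒ HLMST; edges |HL|=71/12, |MST|=19/6
  updated: d(HLMST,I)=83/5
5. join HLMST+I (d=83/5) ⇒ HILMST; edges |HLMST|=113/60, |I|=83/10
final tree: (((H:1/2,L:1/2):71/12,((M:2,S:2):5/4,T:13/4):19/6):113/60,I:83/10)
total length: 863/30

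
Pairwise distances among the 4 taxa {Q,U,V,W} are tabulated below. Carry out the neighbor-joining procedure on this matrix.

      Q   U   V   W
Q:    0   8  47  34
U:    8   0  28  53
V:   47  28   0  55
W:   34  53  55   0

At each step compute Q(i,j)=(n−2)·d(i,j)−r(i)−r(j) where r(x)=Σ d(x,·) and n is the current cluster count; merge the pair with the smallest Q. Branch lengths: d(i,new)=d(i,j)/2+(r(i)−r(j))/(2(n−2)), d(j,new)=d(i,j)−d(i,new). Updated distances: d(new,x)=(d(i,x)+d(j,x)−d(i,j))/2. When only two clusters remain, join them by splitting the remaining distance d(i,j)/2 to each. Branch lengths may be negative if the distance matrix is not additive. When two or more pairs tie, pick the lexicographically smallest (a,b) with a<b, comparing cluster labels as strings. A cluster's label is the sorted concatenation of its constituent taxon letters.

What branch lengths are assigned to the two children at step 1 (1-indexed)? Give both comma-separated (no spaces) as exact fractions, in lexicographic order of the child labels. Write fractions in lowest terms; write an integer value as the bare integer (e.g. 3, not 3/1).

15/4,121/4

iteration 1: select Q,W (d=34, Q=-163); attach at lengths (15/4, 121/4); label the merged cluster QW
  updated: d(QW,U)=27/2, d(QW,V)=34
iteration 2: select QW,U (d=27/2, Q=-151/2); attach at lengths (39/4, 15/4); label the merged cluster QUW
  updated: d(QUW,V)=97/4
iteration 3: select QUW,V (d=97/4); attach at lengths (97/8, 97/8); label the merged cluster QUVW
final tree: (((Q:15/4,W:121/4):39/4,U:15/4):97/8,V:97/8)
total length: 287/4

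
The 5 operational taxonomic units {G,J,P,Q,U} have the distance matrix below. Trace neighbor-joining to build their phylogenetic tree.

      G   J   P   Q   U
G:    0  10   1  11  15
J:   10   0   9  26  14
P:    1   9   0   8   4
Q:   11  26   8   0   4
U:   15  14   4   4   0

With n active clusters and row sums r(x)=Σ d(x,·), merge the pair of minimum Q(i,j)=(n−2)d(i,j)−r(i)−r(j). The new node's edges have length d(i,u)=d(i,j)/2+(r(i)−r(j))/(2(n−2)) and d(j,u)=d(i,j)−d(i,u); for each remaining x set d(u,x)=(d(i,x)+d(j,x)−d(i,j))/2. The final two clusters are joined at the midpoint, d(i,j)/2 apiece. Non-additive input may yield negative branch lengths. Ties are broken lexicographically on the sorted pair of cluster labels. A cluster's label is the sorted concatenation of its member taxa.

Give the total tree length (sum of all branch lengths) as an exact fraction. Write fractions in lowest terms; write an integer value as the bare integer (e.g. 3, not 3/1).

1. join Q+U (d=4, Q=-74) ⇒ QU; edges |Q|=4, |U|=0
  updated: d(G,QU)=11, d(J,QU)=18, d(P,QU)=4
2. join G+J (d=10, Q=-39) ⇒ GJ; edges |G|=5/4, |J|=35/4
  updated: d(GJ,P)=0, d(GJ,QU)=19/2
3. join GJ+P (d=0, Q=-27/2) ⇒ GJP; edges |GJ|=11/4, |P|=-11/4
  updated: d(GJP,QU)=27/4
4. join GJP+QU (d=27/4) ⇒ GJPQU; edges |GJP|=27/8, |QU|=27/8
final tree: (((G:5/4,J:35/4):11/4,P:-11/4):27/8,(Q:4,U:0):27/8)
total length: 83/4

83/4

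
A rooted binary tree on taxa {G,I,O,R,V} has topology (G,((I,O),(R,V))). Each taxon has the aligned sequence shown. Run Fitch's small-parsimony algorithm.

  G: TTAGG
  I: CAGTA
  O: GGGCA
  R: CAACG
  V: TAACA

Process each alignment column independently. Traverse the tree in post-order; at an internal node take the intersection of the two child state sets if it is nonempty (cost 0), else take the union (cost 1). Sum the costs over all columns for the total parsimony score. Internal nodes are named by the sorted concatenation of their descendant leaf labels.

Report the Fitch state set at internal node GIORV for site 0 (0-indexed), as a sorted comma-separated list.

IO@0: {C} ∪ {G} = {C,G} (union, +1)
RV@0: {C} ∪ {T} = {C,T} (union, +1)
IORV@0: {C,G} ∩ {C,T} = {C} (intersection, +0)
GIORV@0: {T} ∪ {C} = {C,T} (union, +1)
IO@1: {A} ∪ {G} = {A,G} (union, +1)
RV@1: {A} ∩ {A} = {A} (intersection, +0)
IORV@1: {A,G} ∩ {A} = {A} (intersection, +0)
GIORV@1: {T} ∪ {A} = {A,T} (union, +1)
IO@2: {G} ∩ {G} = {G} (intersection, +0)
RV@2: {A} ∩ {A} = {A} (intersection, +0)
IORV@2: {G} ∪ {A} = {A,G} (union, +1)
GIORV@2: {A} ∩ {A,G} = {A} (intersection, +0)
IO@3: {T} ∪ {C} = {C,T} (union, +1)
RV@3: {C} ∩ {C} = {C} (intersection, +0)
IORV@3: {C,T} ∩ {C} = {C} (intersection, +0)
GIORV@3: {G} ∪ {C} = {C,G} (union, +1)
IO@4: {A} ∩ {A} = {A} (intersection, +0)
RV@4: {G} ∪ {A} = {A,G} (union, +1)
IORV@4: {A} ∩ {A,G} = {A} (intersection, +0)
GIORV@4: {G} ∪ {A} = {A,G} (union, +1)
per-site changes: [3, 2, 1, 2, 2]; total = 10

C,T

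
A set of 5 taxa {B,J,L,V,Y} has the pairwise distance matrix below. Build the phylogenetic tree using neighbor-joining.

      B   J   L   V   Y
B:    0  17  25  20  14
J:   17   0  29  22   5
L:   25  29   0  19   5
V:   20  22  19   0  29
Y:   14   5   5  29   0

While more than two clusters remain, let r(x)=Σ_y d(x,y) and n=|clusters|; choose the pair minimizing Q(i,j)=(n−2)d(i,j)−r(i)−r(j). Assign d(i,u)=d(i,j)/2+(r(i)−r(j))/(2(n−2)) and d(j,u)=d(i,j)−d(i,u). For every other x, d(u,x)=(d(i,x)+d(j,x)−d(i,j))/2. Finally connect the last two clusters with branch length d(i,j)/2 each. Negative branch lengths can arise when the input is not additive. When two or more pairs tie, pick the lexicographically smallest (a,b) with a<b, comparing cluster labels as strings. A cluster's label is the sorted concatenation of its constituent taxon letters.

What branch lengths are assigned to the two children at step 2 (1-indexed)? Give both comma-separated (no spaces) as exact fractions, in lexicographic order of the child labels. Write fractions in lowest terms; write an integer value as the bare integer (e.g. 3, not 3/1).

61/8,99/8

1. join L+Y (d=5, Q=-116) ⇒ LY; edges |L|=20/3, |Y|=-5/3
  updated: d(B,LY)=17, d(J,LY)=29/2, d(LY,V)=43/2
2. join B+V (d=20, Q=-155/2) ⇒ BV; edges |B|=61/8, |V|=99/8
  updated: d(BV,J)=19/2, d(BV,LY)=37/4
3. join BV+J (d=19/2, Q=-133/4) ⇒ BJV; edges |BV|=17/8, |J|=59/8
  updated: d(BJV,LY)=57/8
4. join BJV+LY (d=57/8) ⇒ BJLVY; edges |BJV|=57/16, |LY|=57/16
final tree: (((B:61/8,V:99/8):17/8,J:59/8):57/16,(L:20/3,Y:-5/3):57/16)
total length: 333/8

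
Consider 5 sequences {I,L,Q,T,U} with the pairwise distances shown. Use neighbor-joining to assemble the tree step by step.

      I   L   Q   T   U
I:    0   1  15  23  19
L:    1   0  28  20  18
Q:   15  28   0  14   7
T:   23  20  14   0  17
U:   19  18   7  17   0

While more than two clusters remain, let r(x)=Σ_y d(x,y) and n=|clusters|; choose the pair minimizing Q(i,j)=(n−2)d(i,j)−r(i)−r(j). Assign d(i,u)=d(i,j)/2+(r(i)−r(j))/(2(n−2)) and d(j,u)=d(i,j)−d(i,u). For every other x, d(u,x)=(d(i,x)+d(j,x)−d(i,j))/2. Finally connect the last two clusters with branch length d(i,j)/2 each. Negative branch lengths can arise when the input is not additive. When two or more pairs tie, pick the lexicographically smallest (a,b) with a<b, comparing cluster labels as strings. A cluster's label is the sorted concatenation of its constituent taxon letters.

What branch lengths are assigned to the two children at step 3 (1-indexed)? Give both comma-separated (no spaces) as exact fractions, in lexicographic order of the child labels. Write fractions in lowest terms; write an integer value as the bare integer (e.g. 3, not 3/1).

7/2,7/2

1. join I+L (d=1, Q=-122) ⇒ IL; edges |I|=-1, |L|=2
  updated: d(IL,Q)=21, d(IL,T)=21, d(IL,U)=18
2. join IL+T (d=21, Q=-70) ⇒ ILT; edges |IL|=25/2, |T|=17/2
  updated: d(ILT,Q)=7, d(ILT,U)=7
3. join ILT+Q (d=7, Q=-21) ⇒ ILQT; edges |ILT|=7/2, |Q|=7/2
  updated: d(ILQT,U)=7/2
4. join ILQT+U (d=7/2) ⇒ ILQTU; edges |ILQT|=7/4, |U|=7/4
final tree: ((((I:-1,L:2):25/2,T:17/2):7/2,Q:7/2):7/4,U:7/4)
total length: 65/2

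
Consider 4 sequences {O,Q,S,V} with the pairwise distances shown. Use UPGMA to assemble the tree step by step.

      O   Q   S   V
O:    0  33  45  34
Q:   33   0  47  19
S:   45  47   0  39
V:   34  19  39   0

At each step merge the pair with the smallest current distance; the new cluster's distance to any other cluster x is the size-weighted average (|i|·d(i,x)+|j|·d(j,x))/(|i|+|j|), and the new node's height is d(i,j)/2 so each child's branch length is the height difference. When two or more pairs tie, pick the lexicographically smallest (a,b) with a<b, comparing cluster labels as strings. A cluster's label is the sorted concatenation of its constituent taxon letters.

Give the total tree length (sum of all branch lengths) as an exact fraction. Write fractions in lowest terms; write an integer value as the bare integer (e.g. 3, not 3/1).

1. join Q+V (d=19) ⇒ QV; edges |Q|=19/2, |V|=19/2
  updated: d(O,QV)=67/2, d(QV,S)=43
2. join O+QV (d=67/2) ⇒ OQV; edges |O|=67/4, |QV|=29/4
  updated: d(OQV,S)=131/3
3. join OQV+S (d=131/3) ⇒ OQSV; edges |OQV|=61/12, |S|=131/6
final tree: ((O:67/4,(Q:19/2,V:19/2):29/4):61/12,S:131/6)
total length: 839/12

839/12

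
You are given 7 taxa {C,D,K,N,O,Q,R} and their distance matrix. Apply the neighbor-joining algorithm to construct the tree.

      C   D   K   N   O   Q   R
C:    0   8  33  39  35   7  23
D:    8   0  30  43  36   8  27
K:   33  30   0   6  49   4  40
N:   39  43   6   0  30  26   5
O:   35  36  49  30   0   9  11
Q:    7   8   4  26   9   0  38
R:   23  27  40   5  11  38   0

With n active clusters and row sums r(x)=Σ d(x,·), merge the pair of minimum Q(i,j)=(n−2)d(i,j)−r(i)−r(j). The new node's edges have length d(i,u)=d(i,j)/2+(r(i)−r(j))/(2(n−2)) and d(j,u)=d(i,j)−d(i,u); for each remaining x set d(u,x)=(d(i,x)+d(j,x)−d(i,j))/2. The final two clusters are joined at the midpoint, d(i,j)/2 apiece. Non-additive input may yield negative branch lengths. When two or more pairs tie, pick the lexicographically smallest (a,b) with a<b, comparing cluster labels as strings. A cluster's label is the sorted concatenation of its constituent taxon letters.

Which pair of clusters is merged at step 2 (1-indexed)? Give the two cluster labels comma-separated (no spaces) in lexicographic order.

O,R

step 1: merge (K,N) at d=6, Q=-281; branch lengths K→43/10, N→17/10; new cluster KN
  updated: d(C,KN)=33, d(D,KN)=67/2, d(KN,O)=73/2, d(KN,Q)=12, d(KN,R)=39/2
step 2: merge (O,R) at d=11, Q=-202; branch lengths O→53/8, R→35/8; new cluster OR
  updated: d(C,OR)=47/2, d(D,OR)=26, d(KN,OR)=45/2, d(OR,Q)=18
step 3: merge (KN,OR) at d=45/2, Q=-247/2; branch lengths KN→157/12, OR→113/12; new cluster KNOR
  updated: d(C,KNOR)=17, d(D,KNOR)=37/2, d(KNOR,Q)=15/4
step 4: merge (C,D) at d=8, Q=-101/2; branch lengths C→27/8, D→37/8; new cluster CD
  updated: d(CD,KNOR)=55/4, d(CD,Q)=7/2
step 5: merge (CD,KNOR) at d=55/4, Q=-21; branch lengths CD→27/4, KNOR→7; new cluster CDKNOR
  updated: d(CDKNOR,Q)=-13/4
step 6: merge (CDKNOR,Q) at d=-13/4; branch lengths CDKNOR→-13/8, Q→-13/8; new cluster CDKNOQR
final tree: (((C:27/8,D:37/8):27/4,((K:43/10,N:17/10):157/12,(O:53/8,R:35/8):113/12):7):-13/8,Q:-13/8)
total length: 58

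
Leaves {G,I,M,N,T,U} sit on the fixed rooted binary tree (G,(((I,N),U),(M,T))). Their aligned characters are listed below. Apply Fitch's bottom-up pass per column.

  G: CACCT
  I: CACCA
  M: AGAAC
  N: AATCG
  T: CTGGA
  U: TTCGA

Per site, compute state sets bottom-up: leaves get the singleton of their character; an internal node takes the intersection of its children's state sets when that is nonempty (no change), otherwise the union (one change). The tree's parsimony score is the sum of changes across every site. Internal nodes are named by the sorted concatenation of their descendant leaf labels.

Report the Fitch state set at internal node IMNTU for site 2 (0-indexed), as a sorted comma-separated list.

A,C,G

[col 0] IN: children I:{C}, N:{A} ∪→ {A,C}; cost 1
[col 0] INU: children IN:{A,C}, U:{T} ∪→ {A,C,T}; cost 1
[col 0] MT: children M:{A}, T:{C} ∪→ {A,C}; cost 1
[col 0] IMNTU: children INU:{A,C,T}, MT:{A,C} ∩→ {A,C}; cost 0
[col 0] GIMNTU: children G:{C}, IMNTU:{A,C} ∩→ {C}; cost 0
[col 1] IN: children I:{A}, N:{A} ∩→ {A}; cost 0
[col 1] INU: children IN:{A}, U:{T} ∪→ {A,T}; cost 1
[col 1] MT: children M:{G}, T:{T} ∪→ {G,T}; cost 1
[col 1] IMNTU: children INU:{A,T}, MT:{G,T} ∩→ {T}; cost 0
[col 1] GIMNTU: children G:{A}, IMNTU:{T} ∪→ {A,T}; cost 1
[col 2] IN: children I:{C}, N:{T} ∪→ {C,T}; cost 1
[col 2] INU: children IN:{C,T}, U:{C} ∩→ {C}; cost 0
[col 2] MT: children M:{A}, T:{G} ∪→ {A,G}; cost 1
[col 2] IMNTU: children INU:{C}, MT:{A,G} ∪→ {A,C,G}; cost 1
[col 2] GIMNTU: children G:{C}, IMNTU:{A,C,G} ∩→ {C}; cost 0
[col 3] IN: children I:{C}, N:{C} ∩→ {C}; cost 0
[col 3] INU: children IN:{C}, U:{G} ∪→ {C,G}; cost 1
[col 3] MT: children M:{A}, T:{G} ∪→ {A,G}; cost 1
[col 3] IMNTU: children INU:{C,G}, MT:{A,G} ∩→ {G}; cost 0
[col 3] GIMNTU: children G:{C}, IMNTU:{G} ∪→ {C,G}; cost 1
[col 4] IN: children I:{A}, N:{G} ∪→ {A,G}; cost 1
[col 4] INU: children IN:{A,G}, U:{A} ∩→ {A}; cost 0
[col 4] MT: children M:{C}, T:{A} ∪→ {A,C}; cost 1
[col 4] IMNTU: children INU:{A}, MT:{A,C} ∩→ {A}; cost 0
[col 4] GIMNTU: children G:{T}, IMNTU:{A} ∪→ {A,T}; cost 1
per-site changes: [3, 3, 3, 3, 3]; total = 15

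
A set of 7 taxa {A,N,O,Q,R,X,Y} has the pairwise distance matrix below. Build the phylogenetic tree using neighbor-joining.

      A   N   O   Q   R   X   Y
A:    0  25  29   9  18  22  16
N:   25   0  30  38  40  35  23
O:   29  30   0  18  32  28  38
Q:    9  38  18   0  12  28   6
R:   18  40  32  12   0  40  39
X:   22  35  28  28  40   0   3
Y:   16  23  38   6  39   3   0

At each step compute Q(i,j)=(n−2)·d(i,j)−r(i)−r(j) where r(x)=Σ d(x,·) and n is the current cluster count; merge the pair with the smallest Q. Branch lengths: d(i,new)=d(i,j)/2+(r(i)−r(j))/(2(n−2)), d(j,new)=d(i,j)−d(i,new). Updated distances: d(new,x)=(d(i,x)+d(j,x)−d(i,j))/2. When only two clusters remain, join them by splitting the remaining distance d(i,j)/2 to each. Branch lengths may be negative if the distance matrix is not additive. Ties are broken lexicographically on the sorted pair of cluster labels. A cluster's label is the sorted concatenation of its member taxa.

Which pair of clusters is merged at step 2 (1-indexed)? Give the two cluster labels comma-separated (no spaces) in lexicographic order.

Q,R

1. join X+Y (d=3, Q=-266) ⇒ XY; edges |X|=23/5, |Y|=-8/5
  updated: d(A,XY)=35/2, d(N,XY)=55/2, d(O,XY)=63/2, d(Q,XY)=31/2, d(R,XY)=38
2. join Q+R (d=12, Q=-369/2) ⇒ QR; edges |Q|=1/16, |R|=191/16
  updated: d(A,QR)=15/2, d(N,QR)=33, d(O,QR)=19, d(QR,XY)=83/4
3. join A+QR (d=15/2, Q=-547/4) ⇒ AQR; edges |A|=85/24, |QR|=95/24
  updated: d(AQR,N)=101/4, d(AQR,O)=81/4, d(AQR,XY)=123/8
4. join AQR+XY (d=123/8, Q=-209/2) ⇒ AQRXY; edges |AQR|=69/16, |XY|=177/16
  updated: d(AQRXY,N)=299/16, d(AQRXY,O)=291/16
5. join AQRXY+N (d=299/16, Q=-535/8) ⇒ ANQRXY; edges |AQRXY|=55/16, |N|=61/4
  updated: d(ANQRXY,O)=59/4
6. join ANQRXY+O (d=59/4) ⇒ ANOQRXY; edges |ANQRXY|=59/8, |O|=59/8
final tree: ((((A:85/24,(Q:1/16,R:191/16):95/24):69/16,(X:23/5,Y:-8/5):177/16):55/16,N:61/4):59/8,O:59/8)
total length: 1141/16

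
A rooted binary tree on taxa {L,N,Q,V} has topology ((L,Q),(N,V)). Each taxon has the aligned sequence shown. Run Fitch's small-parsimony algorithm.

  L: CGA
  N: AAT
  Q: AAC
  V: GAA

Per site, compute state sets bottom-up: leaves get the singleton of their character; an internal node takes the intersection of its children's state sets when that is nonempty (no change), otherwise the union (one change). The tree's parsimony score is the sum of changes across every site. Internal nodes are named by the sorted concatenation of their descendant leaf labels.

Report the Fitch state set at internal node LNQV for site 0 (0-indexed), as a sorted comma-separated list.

[col 0] LQ: children L:{C}, Q:{A} ∪→ {A,C}; cost 1
[col 0] NV: children N:{A}, V:{G} ∪→ {A,G}; cost 1
[col 0] LNQV: children LQ:{A,C}, NV:{A,G} ∩→ {A}; cost 0
[col 1] LQ: children L:{G}, Q:{A} ∪→ {A,G}; cost 1
[col 1] NV: children N:{A}, V:{A} ∩→ {A}; cost 0
[col 1] LNQV: children LQ:{A,G}, NV:{A} ∩→ {A}; cost 0
[col 2] LQ: children L:{A}, Q:{C} ∪→ {A,C}; cost 1
[col 2] NV: children N:{T}, V:{A} ∪→ {A,T}; cost 1
[col 2] LNQV: children LQ:{A,C}, NV:{A,T} ∩→ {A}; cost 0
per-site changes: [2, 1, 2]; total = 5

A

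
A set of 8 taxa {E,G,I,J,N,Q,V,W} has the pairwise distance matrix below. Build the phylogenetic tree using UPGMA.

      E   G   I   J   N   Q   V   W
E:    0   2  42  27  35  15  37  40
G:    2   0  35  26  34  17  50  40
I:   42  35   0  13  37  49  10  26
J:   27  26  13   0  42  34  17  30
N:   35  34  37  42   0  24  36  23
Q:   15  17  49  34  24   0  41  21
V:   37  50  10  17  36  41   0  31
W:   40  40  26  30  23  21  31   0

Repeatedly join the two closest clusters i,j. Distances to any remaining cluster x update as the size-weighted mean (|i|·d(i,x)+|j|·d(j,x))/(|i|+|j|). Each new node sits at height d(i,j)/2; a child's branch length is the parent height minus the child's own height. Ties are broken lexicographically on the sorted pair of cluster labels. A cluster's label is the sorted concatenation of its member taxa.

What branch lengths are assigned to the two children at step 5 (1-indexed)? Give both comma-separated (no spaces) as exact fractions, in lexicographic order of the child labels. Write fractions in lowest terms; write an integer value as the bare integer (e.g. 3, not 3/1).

iteration 1: select E,G (d=2); attach at lengths (1, 1); label the merged cluster EG
  updated: d(EG,I)=77/2, d(EG,J)=53/2, d(EG,N)=69/2, d(EG,Q)=16, d(EG,V)=87/2, d(EG,W)=40
iteration 2: select I,V (d=10); attach at lengths (5, 5); label the merged cluster IV
  updated: d(EG,IV)=41, d(IV,J)=15, d(IV,N)=73/2, d(IV,Q)=45, d(IV,W)=57/2
iteration 3: select IV,J (d=15); attach at lengths (5/2, 15/2); label the merged cluster IJV
  updated: d(EG,IJV)=217/6, d(IJV,N)=115/3, d(IJV,Q)=124/3, d(IJV,W)=29
iteration 4: select EG,Q (d=16); attach at lengths (7, 8); label the merged cluster EGQ
  updated: d(EGQ,IJV)=341/9, d(EGQ,N)=31, d(EGQ,W)=101/3
iteration 5: select N,W (d=23); attach at lengths (23/2, 23/2); label the merged cluster NW
  updated: d(EGQ,NW)=97/3, d(IJV,NW)=101/3
iteration 6: select EGQ,NW (d=97/3); attach at lengths (49/6, 14/3); label the merged cluster EGNQW
  updated: d(EGNQW,IJV)=181/5
iteration 7: select EGNQW,IJV (d=181/5); attach at lengths (29/15, 53/5); label the merged cluster EGIJNQVW
final tree: ((((E:1,G:1):7,Q:8):49/6,(N:23/2,W:23/2):14/3):29/15,((I:5,V:5):5/2,J:15/2):53/5)
total length: 2561/30

23/2,23/2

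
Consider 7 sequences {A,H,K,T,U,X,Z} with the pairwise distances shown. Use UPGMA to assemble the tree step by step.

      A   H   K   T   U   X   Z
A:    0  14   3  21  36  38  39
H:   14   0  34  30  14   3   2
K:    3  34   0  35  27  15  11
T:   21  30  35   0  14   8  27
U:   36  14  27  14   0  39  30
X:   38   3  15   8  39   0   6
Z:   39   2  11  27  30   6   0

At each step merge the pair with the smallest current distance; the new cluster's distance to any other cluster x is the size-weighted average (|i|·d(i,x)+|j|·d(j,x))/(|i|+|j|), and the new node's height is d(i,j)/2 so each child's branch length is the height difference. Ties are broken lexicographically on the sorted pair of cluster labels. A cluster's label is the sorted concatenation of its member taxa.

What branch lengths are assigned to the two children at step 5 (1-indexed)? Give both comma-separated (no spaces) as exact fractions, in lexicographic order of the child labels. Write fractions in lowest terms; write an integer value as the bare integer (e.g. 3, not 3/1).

iteration 1: select H,Z (d=2); attach at lengths (1, 1); label the merged cluster HZ
  updated: d(A,HZ)=53/2, d(HZ,K)=45/2, d(HZ,T)=57/2, d(HZ,U)=22, d(HZ,X)=9/2
iteration 2: select A,K (d=3); attach at lengths (3/2, 3/2); label the merged cluster AK
  updated: d(AK,HZ)=49/2, d(AK,T)=28, d(AK,U)=63/2, d(AK,X)=53/2
iteration 3: select HZ,X (d=9/2); attach at lengths (5/4, 9/4); label the merged cluster HXZ
  updated: d(AK,HXZ)=151/6, d(HXZ,T)=65/3, d(HXZ,U)=83/3
iteration 4: select T,U (d=14); attach at lengths (7, 7); label the merged cluster TU
  updated: d(AK,TU)=119/4, d(HXZ,TU)=74/3
iteration 5: select HXZ,TU (d=74/3); attach at lengths (121/12, 16/3); label the merged cluster HTUXZ
  updated: d(AK,HTUXZ)=27
iteration 6: select AK,HTUXZ (d=27); attach at lengths (12, 7/6); label the merged cluster AHKTUXZ
final tree: ((A:3/2,K:3/2):12,(((H:1,Z:1):5/4,X:9/4):121/12,(T:7,U:7):16/3):7/6)
total length: 613/12

121/12,16/3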